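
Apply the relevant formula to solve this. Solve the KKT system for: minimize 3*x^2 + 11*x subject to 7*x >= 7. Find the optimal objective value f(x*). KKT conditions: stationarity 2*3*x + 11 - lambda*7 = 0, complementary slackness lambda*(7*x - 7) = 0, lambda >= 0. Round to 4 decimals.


Step 1: Try lambda = 0 (constraint inactive).
x_unc = -11/(2*3) = -1.8333
Check: 7*-1.8333 = -12.8331 < 7 -- violated!
Step 2: Constraint must be active: 7*x = 7
x* = 7/7 = 1.0
lambda = (2*3*1.0 + 11)/7 = 2.4286
Step 3: Compute optimal value.
f(x*) = 3*1.0^2 + 11*1.0 = 14.0


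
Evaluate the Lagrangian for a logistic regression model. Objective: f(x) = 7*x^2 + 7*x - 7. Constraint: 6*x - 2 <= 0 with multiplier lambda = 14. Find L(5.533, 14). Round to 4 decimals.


Step 1: Evaluate f(x).
f(5.533) = 7*5.533^2 + 7*5.533 - 7 = 246.0296
Step 2: Evaluate g(x).
g(5.533) = 6*5.533 - 2 = 31.198
Step 3: Compute Lagrangian.
L = 246.0296 + 14*31.198 = 682.8016


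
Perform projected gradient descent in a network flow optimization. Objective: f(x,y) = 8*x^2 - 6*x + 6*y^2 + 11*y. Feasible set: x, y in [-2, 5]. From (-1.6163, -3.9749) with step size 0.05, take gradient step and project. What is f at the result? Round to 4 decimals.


Step 1: Compute gradient at (-1.6163, -3.9749).
grad_x = 2*8*-1.6163 - 6 = -31.8608
grad_y = 2*6*-3.9749 + 11 = -36.6988
Step 2: Gradient step.
x_raw = -1.6163 - 0.05*-31.8608 = -0.0233
y_raw = -3.9749 - 0.05*-36.6988 = -2.14
Step 3: Project onto [-2, 5].
x_proj = clip(-0.0233) = -0.0233
y_proj = clip(-2.14) = -2.0
Step 4: Evaluate f.
f(-0.0233, -2.0) = 2.1439


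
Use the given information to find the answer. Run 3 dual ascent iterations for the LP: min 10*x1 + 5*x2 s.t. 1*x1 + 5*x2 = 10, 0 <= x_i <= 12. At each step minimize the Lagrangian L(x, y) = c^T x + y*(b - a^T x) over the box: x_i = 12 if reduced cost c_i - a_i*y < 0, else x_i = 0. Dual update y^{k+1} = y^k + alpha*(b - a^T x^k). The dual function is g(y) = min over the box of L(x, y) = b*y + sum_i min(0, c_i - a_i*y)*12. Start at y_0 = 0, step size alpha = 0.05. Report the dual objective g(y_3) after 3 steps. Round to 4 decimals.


Dual ascent for LP: min 10*x1 + 5*x2, 1*x1 + 5*x2 = 10, 0 <= x_i <= 12
Step 1: y^k = 0.0, reduced costs: (10.0, 5.0)
  x^k = (0.0, 0.0), subgradient = b - a^T x = 10.0
  y^{k+1} = 0.0 + 0.05*10.0 = 0.5
Step 2: y^k = 0.5, reduced costs: (9.5, 2.5)
  x^k = (0.0, 0.0), subgradient = b - a^T x = 10.0
  y^{k+1} = 0.5 + 0.05*10.0 = 1.0
Step 3: y^k = 1.0, reduced costs: (9.0, 0.0)
  x^k = (0.0, 0.0), subgradient = b - a^T x = 10.0
  y^{k+1} = 1.0 + 0.05*10.0 = 1.5
Dual objective at y_3 = 1.5: reduced costs (8.5, -2.5), box minimizer x = (0.0, 12.0)
g(y_3) = b*y + (c1 - a1*y)*x1 + (c2 - a2*y)*x2 = 10*1.5 + 8.5*0.0 + (-2.5)*12.0 = 15.0 + 0.0 - 30.0 = -15.0


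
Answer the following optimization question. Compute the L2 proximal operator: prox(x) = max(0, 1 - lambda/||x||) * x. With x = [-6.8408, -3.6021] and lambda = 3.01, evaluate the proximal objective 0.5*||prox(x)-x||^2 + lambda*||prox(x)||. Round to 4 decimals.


Step 1: Compute ||x||.
||x|| = 7.7312
Step 2: Compute scaling factor.
scale = max(0, 1 - 3.01/7.7312) = 0.6107
Step 3: prox(x) = [-4.1775, -2.1997]
||prox(x)|| = 4.7212
Step 4: Proximal objective.
0.5*||prox-x||^2 = 4.5301
lambda*||prox|| = 14.2108
Total = 18.7409


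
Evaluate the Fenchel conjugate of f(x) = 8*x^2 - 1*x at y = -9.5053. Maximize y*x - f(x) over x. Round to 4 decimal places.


f*(y) = sup_x {y*x - a*x^2 - b*x} = sup_x {(y-b)*x - a*x^2}
FOC: (y - b) - 2a*x = 0 => x* = (y - b)/(2a)
x* = (-9.5053 + 1)/(2*8) = -0.5316
f*(-9.5053) = (y-b)^2/(4a) = (-9.5053 + 1)^2/(4*8)
= 72.3401/32 = 2.2606


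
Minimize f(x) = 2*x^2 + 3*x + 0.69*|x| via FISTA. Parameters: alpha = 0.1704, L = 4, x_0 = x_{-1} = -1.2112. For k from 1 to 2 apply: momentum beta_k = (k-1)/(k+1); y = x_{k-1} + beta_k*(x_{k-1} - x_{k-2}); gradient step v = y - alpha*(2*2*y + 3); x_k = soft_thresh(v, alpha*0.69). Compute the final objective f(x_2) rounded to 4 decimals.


FISTA on f(x) = 2*x^2 + 3*x + 0.69*|x|
L = 4, alpha = 0.1704
Iteration 1: beta = 0.0, y = -1.2112 + 0.0*(-1.2112 + 1.2112) = -1.2112
  grad(y) = -1.8448, v = y - alpha*grad = -0.8968
  prox(v) = soft_thresh(-0.8968, 0.1176) = -0.7793
Iteration 2: beta = 0.3333, y = -0.7793 + 0.3333*(-0.7793 + 1.2112) = -0.6353
  grad(y) = 0.4588, v = y - alpha*grad = -0.7135
  prox(v) = soft_thresh(-0.7135, 0.1176) = -0.5959
f(x_2) = 2*(-0.5959)^2 + 3*(-0.5959) + 0.69*|-0.5959| = -0.6663


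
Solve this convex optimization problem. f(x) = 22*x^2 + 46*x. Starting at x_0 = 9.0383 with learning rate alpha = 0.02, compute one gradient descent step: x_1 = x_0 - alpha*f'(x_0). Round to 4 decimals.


We compute the gradient at x_0 and apply the update.
f'(x) = 44*x + 46
f'(9.0383) = 44*9.0383 + 46 = 443.6852
x_1 = 9.0383 - 0.02*443.6852 = 0.1646


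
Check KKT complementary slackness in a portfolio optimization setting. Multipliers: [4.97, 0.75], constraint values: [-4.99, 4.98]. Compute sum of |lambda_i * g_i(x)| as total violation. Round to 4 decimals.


KKT complementary slackness check:
lambda_1 * g_1 = 4.97 * -4.99 = -24.8003
lambda_2 * g_2 = 0.75 * 4.98 = 3.735
Total violation = 24.8003 + 3.735 = 28.5353


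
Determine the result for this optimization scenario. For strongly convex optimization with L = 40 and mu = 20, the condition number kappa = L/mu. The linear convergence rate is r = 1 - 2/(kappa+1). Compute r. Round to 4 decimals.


Step 1: Compute the condition number.
kappa = L/mu = 40/20 = 2.0
Step 2: Compute the convergence rate.
r = 1 - 2/(kappa + 1) = 1 - 2*mu/(L + mu) = (L - mu)/(L + mu) = 20/60 = 0.3333


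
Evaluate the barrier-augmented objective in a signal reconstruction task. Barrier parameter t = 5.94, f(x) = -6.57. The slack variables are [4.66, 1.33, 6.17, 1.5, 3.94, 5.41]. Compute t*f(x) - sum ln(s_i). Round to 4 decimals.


Step 1: Compute log-barrier.
ln values: [1.539, 0.2852, 1.8197, 0.4055, 1.3712, 1.6882]
phi = -(1.539 + 0.2852 + 1.8197 + 0.4055 + 1.3712 + 1.6882) = -7.1088
Step 2: Compute augmented objective.
t*f(x) = 5.94*-6.57 = -39.0258
Total = -39.0258 - 7.1088 = -46.1346


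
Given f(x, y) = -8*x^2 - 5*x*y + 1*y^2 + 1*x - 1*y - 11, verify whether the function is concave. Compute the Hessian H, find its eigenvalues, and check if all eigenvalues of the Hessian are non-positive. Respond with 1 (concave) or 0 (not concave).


The Hessian of f(x,y) = -8*x^2 - 5*x*y + 1*y^2 + 1*x - 1*y - 11 is:
H = [[-16, -5], [-5, 2]]
Trace = -16 + 2 = -14
Determinant = -16*2 - (-5)^2 = -57
Discriminant = (-14)^2 - 4*-57 = 424.0
Eigenvalues: lambda_1 = -17.2956, lambda_2 = 3.2956
The function is not concave.

0


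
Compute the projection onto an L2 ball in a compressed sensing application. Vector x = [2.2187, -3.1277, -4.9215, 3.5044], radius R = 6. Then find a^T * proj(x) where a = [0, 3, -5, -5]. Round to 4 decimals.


Step 1: Compute ||x|| (intermediates to 6 decimals).
||x|| = sqrt(2.2187^2 + (-3.1277)^2 + (-4.9215)^2 + 3.5044^2) = 7.155915
Step 2: Project.
Since ||x|| > R, scale = R/||x|| = 6/7.155915 = 0.838467, proj(x) = scale * x
proj(x) = [1.860307, -2.622473, -4.126515, 2.938324]
Step 3: Dot product.
a^T * proj(x) = 0*1.860307 + 3*(-2.622473) - 5*(-4.126515) - 5*2.938324 = -1.9265


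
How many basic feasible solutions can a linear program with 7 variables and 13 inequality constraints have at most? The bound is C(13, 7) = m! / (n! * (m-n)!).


Each vertex corresponds to some choice of n active constraints out of m, so the number of vertices is at most C(m, n) = m! / (n!(m-n)!).
m = 13, n = 7
Numerator: 13 * 12 * 11 * 10 * 9 * 8 * 7
Denominator: 7! = 5040
C(13, 7) = 1716


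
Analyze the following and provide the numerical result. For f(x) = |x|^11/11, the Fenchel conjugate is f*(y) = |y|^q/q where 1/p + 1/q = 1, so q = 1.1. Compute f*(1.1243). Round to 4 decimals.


The conjugate exponent q satisfies 1/p + 1/q = 1.
p = 11, so q = 11/(11 - 1) = 1.1
|y|^q = 1.1243^1.1 = 1.1375
f*(1.1243) = 1.1375 / 1.1 = 1.0341


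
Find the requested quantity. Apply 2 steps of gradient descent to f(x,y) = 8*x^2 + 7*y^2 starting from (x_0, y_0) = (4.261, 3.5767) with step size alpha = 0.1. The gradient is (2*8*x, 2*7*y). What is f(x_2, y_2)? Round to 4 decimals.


Gradient descent on f(x,y) = 8*x^2 + 7*y^2.
Starting point: (4.261, 3.5767), alpha = 0.1
Step 1: grad_x = 2*8*4.261 = 68.176, grad_y = 2*7*3.5767 = 50.0738
  x_1 = 4.261 - 0.1*68.176 = -2.5566
  y_1 = 3.5767 - 0.1*50.0738 = -1.4307
Step 2: grad_x = 2*8*-2.5566 = -40.9056, grad_y = 2*7*-1.4307 = -20.0295
  x_2 = -2.5566 - 0.1*-40.9056 = 1.534
  y_2 = -1.4307 - 0.1*-20.0295 = 0.5723
f(1.534, 0.5723) = 8*1.534^2 + 7*0.5723^2 = 21.1167


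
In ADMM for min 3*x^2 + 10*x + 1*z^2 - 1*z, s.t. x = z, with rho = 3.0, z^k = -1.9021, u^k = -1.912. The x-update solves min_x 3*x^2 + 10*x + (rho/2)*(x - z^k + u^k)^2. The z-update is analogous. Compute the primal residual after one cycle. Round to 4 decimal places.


ADMM iteration with rho = 3.0, z^k = -1.9021, u^k = -1.912
Step 1: x-update.
Minimize 3*x^2 + 10*x + (3.0/2)*(x + 1.9021 - 1.912)^2
FOC: (2*3 + 3.0)*x = -10 + 3.0*(-1.9021 + 1.912)
x^{k+1} = -1.1078
Step 2: z-update.
Minimize 1*z^2 - 1*z + (3.0/2)*(-1.1078 - z - 1.912)^2
FOC: (2*1 + 3.0)*z = 1 + 3.0*(-1.1078 - 1.912)
z^{k+1} = -1.6119
Step 3: u-update.
u^{k+1} = -1.912 - 1.1078 + 1.6119 = -1.4079
Step 4: Primal residual = |-1.1078 + 1.6119| = 0.5041


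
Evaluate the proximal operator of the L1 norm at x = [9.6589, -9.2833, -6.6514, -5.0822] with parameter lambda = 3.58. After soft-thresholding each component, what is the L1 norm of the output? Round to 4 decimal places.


Soft-thresholding with lambda = 3.58:
prox(9.6589) = sign(9.6589)*max(|9.6589| - 3.58, 0) = 6.0789
prox(-9.2833) = sign(-9.2833)*max(|-9.2833| - 3.58, 0) = -5.7033
prox(-6.6514) = sign(-6.6514)*max(|-6.6514| - 3.58, 0) = -3.0714
prox(-5.0822) = sign(-5.0822)*max(|-5.0822| - 3.58, 0) = -1.5022
prox(x) = [6.0789, -5.7033, -3.0714, -1.5022]
||prox(x)||_1 = 6.0789 + 5.7033 + 3.0714 + 1.5022 = 16.3558


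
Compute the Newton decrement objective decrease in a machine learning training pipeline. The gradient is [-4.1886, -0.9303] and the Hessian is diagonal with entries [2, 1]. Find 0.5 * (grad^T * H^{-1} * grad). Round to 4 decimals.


Step 1: H is diagonal, so H^(-1) * g = [-2.0943, -0.9303].
Step 2: g^T H^(-1) g = sum_i g_i^2 / H_ii
  = (-4.1886)^2/2 + (-0.9303)^2/1
  = 8.7722 + 0.8655 = 9.6376
Step 3: Objective decrease = 0.5 * g^T H^(-1) g = 4.8188


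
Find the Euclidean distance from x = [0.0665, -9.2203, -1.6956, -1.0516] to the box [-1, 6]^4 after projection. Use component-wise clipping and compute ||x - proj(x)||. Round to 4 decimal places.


Project each component onto [-1, 6].
clip(0.0665) = 0.0665, clip(-9.2203) = -1.0, clip(-1.6956) = -1.0, clip(-1.0516) = -1.0
Projection = [0.0665, -1.0, -1.0, -1.0]
Squared diffs: [0.0, 67.5733, 0.4839, 0.0027]
Distance = sqrt(68.0599) = 8.2498


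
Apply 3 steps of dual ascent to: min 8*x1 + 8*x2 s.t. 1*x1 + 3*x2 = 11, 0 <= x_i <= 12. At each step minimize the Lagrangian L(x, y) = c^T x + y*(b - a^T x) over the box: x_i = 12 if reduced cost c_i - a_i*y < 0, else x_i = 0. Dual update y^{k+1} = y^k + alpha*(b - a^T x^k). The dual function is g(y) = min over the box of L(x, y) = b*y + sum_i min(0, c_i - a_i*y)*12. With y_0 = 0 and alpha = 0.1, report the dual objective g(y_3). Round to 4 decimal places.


Dual ascent for LP: min 8*x1 + 8*x2, 1*x1 + 3*x2 = 11, 0 <= x_i <= 12
Step 1: y^k = 0.0, reduced costs: (8.0, 8.0)
  x^k = (0.0, 0.0), subgradient = b - a^T x = 11.0
  y^{k+1} = 0.0 + 0.1*11.0 = 1.1
Step 2: y^k = 1.1, reduced costs: (6.9, 4.7)
  x^k = (0.0, 0.0), subgradient = b - a^T x = 11.0
  y^{k+1} = 1.1 + 0.1*11.0 = 2.2
Step 3: y^k = 2.2, reduced costs: (5.8, 1.4)
  x^k = (0.0, 0.0), subgradient = b - a^T x = 11.0
  y^{k+1} = 2.2 + 0.1*11.0 = 3.3
Dual objective at y_3 = 3.3: reduced costs (4.7, -1.9), box minimizer x = (0.0, 12.0)
g(y_3) = b*y + (c1 - a1*y)*x1 + (c2 - a2*y)*x2 = 11*3.3 + 4.7*0.0 + (-1.9)*12.0 = 36.3 + 0.0 - 22.8 = 13.5


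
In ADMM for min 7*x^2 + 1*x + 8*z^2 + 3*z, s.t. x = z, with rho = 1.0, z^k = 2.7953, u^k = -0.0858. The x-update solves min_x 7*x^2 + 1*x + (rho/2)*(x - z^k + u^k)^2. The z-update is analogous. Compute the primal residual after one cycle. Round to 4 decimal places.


ADMM iteration with rho = 1.0, z^k = 2.7953, u^k = -0.0858
Step 1: x-update.
Minimize 7*x^2 + 1*x + (1.0/2)*(x - 2.7953 - 0.0858)^2
FOC: (2*7 + 1.0)*x = -1 + 1.0*(2.7953 + 0.0858)
x^{k+1} = 0.1254
Step 2: z-update.
Minimize 8*z^2 + 3*z + (1.0/2)*(0.1254 - z - 0.0858)^2
FOC: (2*8 + 1.0)*z = -3 + 1.0*(0.1254 - 0.0858)
z^{k+1} = -0.1741
Step 3: u-update.
u^{k+1} = -0.0858 + 0.1254 + 0.1741 = 0.2137
Step 4: Primal residual = |0.1254 + 0.1741| = 0.2995


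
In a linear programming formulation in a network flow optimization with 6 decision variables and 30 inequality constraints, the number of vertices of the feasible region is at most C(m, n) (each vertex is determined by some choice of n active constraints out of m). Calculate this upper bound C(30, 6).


Each vertex corresponds to some choice of n active constraints out of m, so the number of vertices is at most C(m, n) = m! / (n!(m-n)!).
m = 30, n = 6
Numerator: 30 * 29 * 28 * 27 * 26 * 25
Denominator: 6! = 720
C(30, 6) = 593775


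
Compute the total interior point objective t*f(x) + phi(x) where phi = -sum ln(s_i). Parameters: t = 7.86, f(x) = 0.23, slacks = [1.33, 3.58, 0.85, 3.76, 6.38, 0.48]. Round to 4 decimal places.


Step 1: Compute log-barrier.
ln values: [0.2852, 1.2754, -0.1625, 1.3244, 1.8532, -0.734]
phi = -(0.2852 + 1.2754 - 0.1625 + 1.3244 + 1.8532 - 0.734) = -3.8416
Step 2: Compute augmented objective.
t*f(x) = 7.86*0.23 = 1.8078
Total = 1.8078 - 3.8416 = -2.0338


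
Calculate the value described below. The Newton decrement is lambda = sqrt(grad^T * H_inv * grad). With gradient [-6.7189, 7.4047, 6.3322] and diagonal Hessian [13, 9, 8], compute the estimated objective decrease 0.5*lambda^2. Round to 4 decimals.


Step 1: H is diagonal, so H^(-1) * g = [-0.5168, 0.8227, 0.7915].
Step 2: g^T H^(-1) g = sum_i g_i^2 / H_ii
  = (-6.7189)^2/13 + (7.4047)^2/9 + (6.3322)^2/8
  = 3.4726 + 6.0922 + 5.0121 = 14.5769
Step 3: Objective decrease = 0.5 * g^T H^(-1) g = 7.2884


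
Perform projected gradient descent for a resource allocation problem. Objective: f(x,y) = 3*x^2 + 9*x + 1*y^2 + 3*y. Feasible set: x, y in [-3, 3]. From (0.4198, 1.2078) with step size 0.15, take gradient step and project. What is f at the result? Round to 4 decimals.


Step 1: Compute gradient at (0.4198, 1.2078).
grad_x = 2*3*0.4198 + 9 = 11.5188
grad_y = 2*1*1.2078 + 3 = 5.4156
Step 2: Gradient step.
x_raw = 0.4198 - 0.15*11.5188 = -1.308
y_raw = 1.2078 - 0.15*5.4156 = 0.3955
Step 3: Project onto [-3, 3].
x_proj = clip(-1.308) = -1.308
y_proj = clip(0.3955) = 0.3955
Step 4: Evaluate f.
f(-1.308, 0.3955) = -5.2967


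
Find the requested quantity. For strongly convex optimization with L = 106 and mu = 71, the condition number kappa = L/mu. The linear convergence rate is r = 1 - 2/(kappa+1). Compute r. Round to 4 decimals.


Step 1: Compute the condition number.
kappa = L/mu = 106/71 = 1.493
Step 2: Compute the convergence rate.
r = 1 - 2/(kappa + 1) = 1 - 2*mu/(L + mu) = (L - mu)/(L + mu) = 35/177 = 0.1977


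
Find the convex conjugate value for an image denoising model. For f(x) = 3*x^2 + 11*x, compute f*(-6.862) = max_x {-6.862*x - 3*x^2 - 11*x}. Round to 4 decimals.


f*(y) = sup_x {y*x - a*x^2 - b*x} = sup_x {(y-b)*x - a*x^2}
FOC: (y - b) - 2a*x = 0 => x* = (y - b)/(2a)
x* = (-6.862 - 11)/(2*3) = -2.977
f*(-6.862) = (y-b)^2/(4a) = (-6.862 - 11)^2/(4*3)
= 319.051/12 = 26.5876


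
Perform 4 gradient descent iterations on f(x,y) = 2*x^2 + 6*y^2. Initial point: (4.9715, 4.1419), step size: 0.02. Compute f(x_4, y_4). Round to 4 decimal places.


Gradient descent on f(x,y) = 2*x^2 + 6*y^2.
Starting point: (4.9715, 4.1419), alpha = 0.02
Step 1: grad_x = 2*2*4.9715 = 19.886, grad_y = 2*6*4.1419 = 49.7028
  x_1 = 4.9715 - 0.02*19.886 = 4.5738
  y_1 = 4.1419 - 0.02*49.7028 = 3.1478
Step 2: grad_x = 2*2*4.5738 = 18.2951, grad_y = 2*6*3.1478 = 37.7741
  x_2 = 4.5738 - 0.02*18.2951 = 4.2079
  y_2 = 3.1478 - 0.02*37.7741 = 2.3924
Step 3: grad_x = 2*2*4.2079 = 16.8315, grad_y = 2*6*2.3924 = 28.7083
  x_3 = 4.2079 - 0.02*16.8315 = 3.8712
  y_3 = 2.3924 - 0.02*28.7083 = 1.8182
Step 4: grad_x = 2*2*3.8712 = 15.485, grad_y = 2*6*1.8182 = 21.8183
  x_4 = 3.8712 - 0.02*15.485 = 3.5615
  y_4 = 1.8182 - 0.02*21.8183 = 1.3818
f(3.5615, 1.3818) = 2*3.5615^2 + 6*1.3818^2 = 36.8259


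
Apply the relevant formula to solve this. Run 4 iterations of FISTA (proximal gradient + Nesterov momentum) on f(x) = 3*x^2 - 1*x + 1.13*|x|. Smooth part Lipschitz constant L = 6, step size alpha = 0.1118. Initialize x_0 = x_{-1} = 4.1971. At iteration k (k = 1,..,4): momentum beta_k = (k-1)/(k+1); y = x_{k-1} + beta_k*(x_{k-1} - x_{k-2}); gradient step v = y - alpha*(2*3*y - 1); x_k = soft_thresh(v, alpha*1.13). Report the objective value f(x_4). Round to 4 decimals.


FISTA on f(x) = 3*x^2 - 1*x + 1.13*|x|
L = 6, alpha = 0.1118
Iteration 1: beta = 0.0, y = 4.1971 + 0.0*(4.1971 - 4.1971) = 4.1971
  grad(y) = 24.1826, v = y - alpha*grad = 1.4935
  prox(v) = soft_thresh(1.4935, 0.1263) = 1.3672
Iteration 2: beta = 0.3333, y = 1.3672 + 0.3333*(1.3672 - 4.1971) = 0.4238
  grad(y) = 1.543, v = y - alpha*grad = 0.2513
  prox(v) = soft_thresh(0.2513, 0.1263) = 0.125
Iteration 3: beta = 0.5, y = 0.125 + 0.5*(0.125 - 1.3672) = -0.4961
  grad(y) = -3.9765, v = y - alpha*grad = -0.0515
  prox(v) = soft_thresh(-0.0515, 0.1263) = 0.0
Iteration 4: beta = 0.6, y = 0.0 + 0.6*(0.0 - 0.125) = -0.075
  grad(y) = -1.45, v = y - alpha*grad = 0.0871
  prox(v) = soft_thresh(0.0871, 0.1263) = 0.0
f(x_4) = 3*0.0^2 - 1*0.0 + 1.13*|0.0| = 0.0


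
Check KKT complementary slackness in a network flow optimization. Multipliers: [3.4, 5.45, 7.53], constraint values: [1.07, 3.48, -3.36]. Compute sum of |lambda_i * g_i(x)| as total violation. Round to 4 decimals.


KKT complementary slackness check:
lambda_1 * g_1 = 3.4 * 1.07 = 3.638
lambda_2 * g_2 = 5.45 * 3.48 = 18.966
lambda_3 * g_3 = 7.53 * -3.36 = -25.3008
Total violation = 3.638 + 18.966 + 25.3008 = 47.9048


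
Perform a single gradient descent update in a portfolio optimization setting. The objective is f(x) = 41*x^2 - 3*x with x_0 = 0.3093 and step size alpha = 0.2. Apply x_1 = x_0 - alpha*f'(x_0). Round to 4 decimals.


We compute the gradient at x_0 and apply the update.
f'(x) = 82*x - 3
f'(0.3093) = 82*0.3093 - 3 = 22.3626
x_1 = 0.3093 - 0.2*22.3626 = -4.1632


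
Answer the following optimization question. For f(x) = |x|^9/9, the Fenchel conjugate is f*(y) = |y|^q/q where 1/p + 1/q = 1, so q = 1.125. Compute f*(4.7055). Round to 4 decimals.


The conjugate exponent q satisfies 1/p + 1/q = 1.
p = 9, so q = 9/(9 - 1) = 1.125
|y|^q = 4.7055^1.125 = 5.7106
f*(4.7055) = 5.7106 / 1.125 = 5.0761


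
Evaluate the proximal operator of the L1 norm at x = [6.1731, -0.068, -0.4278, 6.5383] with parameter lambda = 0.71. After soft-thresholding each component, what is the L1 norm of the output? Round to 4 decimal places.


Soft-thresholding with lambda = 0.71:
prox(6.1731) = sign(6.1731)*max(|6.1731| - 0.71, 0) = 5.4631
prox(-0.068) = sign(-0.068)*max(|-0.068| - 0.71, 0) = 0.0
prox(-0.4278) = sign(-0.4278)*max(|-0.4278| - 0.71, 0) = 0.0
prox(6.5383) = sign(6.5383)*max(|6.5383| - 0.71, 0) = 5.8283
prox(x) = [5.4631, 0.0, 0.0, 5.8283]
||prox(x)||_1 = 5.4631 + 0.0 + 0.0 + 5.8283 = 11.2914


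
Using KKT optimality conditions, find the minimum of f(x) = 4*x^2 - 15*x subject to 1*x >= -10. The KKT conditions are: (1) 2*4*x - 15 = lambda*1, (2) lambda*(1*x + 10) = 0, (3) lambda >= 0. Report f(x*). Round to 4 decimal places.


Step 1: Try lambda = 0 (constraint inactive).
Stationarity: 2*4*x - 15 = 0
x* = 15/(2*4) = 1.875
Check constraint: 1*1.875 = 1.875 >= -10 -- satisfied.
Step 2: Compute optimal value.
f(x*) = 4*1.875^2 - 15*1.875 = -14.0625


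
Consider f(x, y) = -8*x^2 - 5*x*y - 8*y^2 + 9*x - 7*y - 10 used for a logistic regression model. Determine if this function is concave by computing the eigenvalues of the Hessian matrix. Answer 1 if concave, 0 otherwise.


The Hessian of f(x,y) = -8*x^2 - 5*x*y - 8*y^2 + 9*x - 7*y - 10 is:
H = [[-16, -5], [-5, -16]]
Trace = -16 - 16 = -32
Determinant = -16*-16 - (-5)^2 = 231
Discriminant = (-32)^2 - 4*231 = 100.0
Eigenvalues: lambda_1 = -21.0, lambda_2 = -11.0
The function is concave.

1


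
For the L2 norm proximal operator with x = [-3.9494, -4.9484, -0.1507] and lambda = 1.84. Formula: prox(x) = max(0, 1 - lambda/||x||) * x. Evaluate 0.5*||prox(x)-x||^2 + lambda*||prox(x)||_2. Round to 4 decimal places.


Step 1: Compute ||x||.
||x|| = 6.333
Step 2: Compute scaling factor.
scale = max(0, 1 - 1.84/6.333) = 0.7095
Step 3: prox(x) = [-2.8019, -3.5107, -0.1069]
||prox(x)|| = 4.493
Step 4: Proximal objective.
0.5*||prox-x||^2 = 1.6928
lambda*||prox|| = 8.2671
Total = 9.96


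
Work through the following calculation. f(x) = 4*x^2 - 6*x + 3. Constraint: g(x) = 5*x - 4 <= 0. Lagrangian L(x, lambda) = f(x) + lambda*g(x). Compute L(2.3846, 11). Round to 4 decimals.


Step 1: Evaluate f(x).
f(2.3846) = 4*2.3846^2 - 6*2.3846 + 3 = 11.4377
Step 2: Evaluate g(x).
g(2.3846) = 5*2.3846 - 4 = 7.923
Step 3: Compute Lagrangian.
L = 11.4377 + 11*7.923 = 98.5907


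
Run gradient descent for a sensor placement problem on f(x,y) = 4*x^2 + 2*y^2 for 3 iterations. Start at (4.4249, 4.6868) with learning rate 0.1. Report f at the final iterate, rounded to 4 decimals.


Gradient descent on f(x,y) = 4*x^2 + 2*y^2.
Starting point: (4.4249, 4.6868), alpha = 0.1
Step 1: grad_x = 2*4*4.4249 = 35.3992, grad_y = 2*2*4.6868 = 18.7472
  x_1 = 4.4249 - 0.1*35.3992 = 0.885
  y_1 = 4.6868 - 0.1*18.7472 = 2.8121
Step 2: grad_x = 2*4*0.885 = 7.0798, grad_y = 2*2*2.8121 = 11.2483
  x_2 = 0.885 - 0.1*7.0798 = 0.177
  y_2 = 2.8121 - 0.1*11.2483 = 1.6872
Step 3: grad_x = 2*4*0.177 = 1.416, grad_y = 2*2*1.6872 = 6.749
  x_3 = 0.177 - 0.1*1.416 = 0.0354
  y_3 = 1.6872 - 0.1*6.749 = 1.0123
f(0.0354, 1.0123) = 4*0.0354^2 + 2*1.0123^2 = 2.0547


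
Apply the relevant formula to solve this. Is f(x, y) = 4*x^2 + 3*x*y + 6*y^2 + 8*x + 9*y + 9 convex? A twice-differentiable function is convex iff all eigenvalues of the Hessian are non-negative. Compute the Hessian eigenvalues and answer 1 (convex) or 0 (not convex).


The Hessian of f(x,y) = 4*x^2 + 3*x*y + 6*y^2 + 8*x + 9*y + 9 is:
H = [[8, 3], [3, 12]]
Trace = 8 + 12 = 20
Determinant = 8*12 - (3)^2 = 87
Discriminant = (20)^2 - 4*87 = 52.0
Eigenvalues: lambda_1 = 6.3944, lambda_2 = 13.6056
The function is convex.

1


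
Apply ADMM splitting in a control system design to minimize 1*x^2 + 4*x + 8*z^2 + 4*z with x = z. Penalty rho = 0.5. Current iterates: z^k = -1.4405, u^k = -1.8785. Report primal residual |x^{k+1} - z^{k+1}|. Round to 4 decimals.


ADMM iteration with rho = 0.5, z^k = -1.4405, u^k = -1.8785
Step 1: x-update.
Minimize 1*x^2 + 4*x + (0.5/2)*(x + 1.4405 - 1.8785)^2
FOC: (2*1 + 0.5)*x = -4 + 0.5*(-1.4405 + 1.8785)
x^{k+1} = -1.5124
Step 2: z-update.
Minimize 8*z^2 + 4*z + (0.5/2)*(-1.5124 - z - 1.8785)^2
FOC: (2*8 + 0.5)*z = -4 + 0.5*(-1.5124 - 1.8785)
z^{k+1} = -0.3452
Step 3: u-update.
u^{k+1} = -1.8785 - 1.5124 + 0.3452 = -3.0457
Step 4: Primal residual = |-1.5124 + 0.3452| = 1.1672


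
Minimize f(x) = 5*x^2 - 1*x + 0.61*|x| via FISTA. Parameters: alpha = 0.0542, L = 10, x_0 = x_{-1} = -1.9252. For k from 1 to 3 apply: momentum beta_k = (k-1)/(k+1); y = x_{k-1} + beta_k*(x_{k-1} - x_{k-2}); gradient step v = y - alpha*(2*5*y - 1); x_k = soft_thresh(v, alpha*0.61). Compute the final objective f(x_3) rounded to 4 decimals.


FISTA on f(x) = 5*x^2 - 1*x + 0.61*|x|
L = 10, alpha = 0.0542
Iteration 1: beta = 0.0, y = -1.9252 + 0.0*(-1.9252 + 1.9252) = -1.9252
  grad(y) = -20.252, v = y - alpha*grad = -0.8275
  prox(v) = soft_thresh(-0.8275, 0.0331) = -0.7945
Iteration 2: beta = 0.3333, y = -0.7945 + 0.3333*(-0.7945 + 1.9252) = -0.4176
  grad(y) = -5.1757, v = y - alpha*grad = -0.137
  prox(v) = soft_thresh(-0.137, 0.0331) = -0.104
Iteration 3: beta = 0.5, y = -0.104 + 0.5*(-0.104 + 0.7945) = 0.2413
  grad(y) = 1.4126, v = y - alpha*grad = 0.1647
  prox(v) = soft_thresh(0.1647, 0.0331) = 0.1316
f(x_3) = 5*0.1316^2 - 1*0.1316 + 0.61*|0.1316| = 0.0353


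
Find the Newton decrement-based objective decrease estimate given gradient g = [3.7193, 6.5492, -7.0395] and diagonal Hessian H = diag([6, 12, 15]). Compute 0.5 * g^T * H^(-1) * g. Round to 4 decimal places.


Step 1: H is diagonal, so H^(-1) * g = [0.6199, 0.5458, -0.4693].
Step 2: g^T H^(-1) g = sum_i g_i^2 / H_ii
  = (3.7193)^2/6 + (6.5492)^2/12 + (-7.0395)^2/15
  = 2.3055 + 3.5743 + 3.3036 = 9.1835
Step 3: Objective decrease = 0.5 * g^T H^(-1) g = 4.5918


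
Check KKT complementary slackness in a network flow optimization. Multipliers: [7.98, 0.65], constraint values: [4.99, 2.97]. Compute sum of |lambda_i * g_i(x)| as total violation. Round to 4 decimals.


KKT complementary slackness check:
lambda_1 * g_1 = 7.98 * 4.99 = 39.8202
lambda_2 * g_2 = 0.65 * 2.97 = 1.9305
Total violation = 39.8202 + 1.9305 = 41.7507


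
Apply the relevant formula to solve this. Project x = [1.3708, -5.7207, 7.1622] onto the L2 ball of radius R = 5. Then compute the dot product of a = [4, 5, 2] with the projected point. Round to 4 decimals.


Step 1: Compute ||x|| (intermediates to 6 decimals).
||x|| = sqrt(1.3708^2 + (-5.7207)^2 + 7.1622^2) = 9.268366
Step 2: Project.
Since ||x|| > R, scale = R/||x|| = 5/9.268366 = 0.539469, proj(x) = scale * x
proj(x) = [0.739504, -3.08614, 3.863785]
Step 3: Dot product.
a^T * proj(x) = 4*0.739504 + 5*(-3.08614) + 2*3.863785 = -4.7451


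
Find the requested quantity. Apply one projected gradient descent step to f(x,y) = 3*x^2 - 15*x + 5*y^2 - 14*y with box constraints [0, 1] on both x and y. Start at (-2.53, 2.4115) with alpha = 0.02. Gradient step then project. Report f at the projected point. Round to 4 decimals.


Step 1: Compute gradient at (-2.53, 2.4115).
grad_x = 2*3*-2.53 - 15 = -30.18
grad_y = 2*5*2.4115 - 14 = 10.115
Step 2: Gradient step.
x_raw = -2.53 - 0.02*-30.18 = -1.9264
y_raw = 2.4115 - 0.02*10.115 = 2.2092
Step 3: Project onto [0, 1].
x_proj = clip(-1.9264) = 0.0
y_proj = clip(2.2092) = 1.0
Step 4: Evaluate f.
f(0.0, 1.0) = -9.0


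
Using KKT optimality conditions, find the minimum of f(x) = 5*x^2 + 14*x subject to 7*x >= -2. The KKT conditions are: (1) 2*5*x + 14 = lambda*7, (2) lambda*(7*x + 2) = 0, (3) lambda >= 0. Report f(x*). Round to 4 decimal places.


Step 1: Try lambda = 0 (constraint inactive).
x_unc = -14/(2*5) = -1.4
Check: 7*-1.4 = -9.8 < -2 -- violated!
Step 2: Constraint must be active: 7*x = -2
x* = -2/7 = -0.2857 (rounded; the exact value -2/7 is used below)
lambda = (2*5*(-2/7) + 14)/7 = 1.5918
Step 3: Compute optimal value.
f(x*) = 5*(-2/7)^2 + 14*(-2/7) = -3.5918


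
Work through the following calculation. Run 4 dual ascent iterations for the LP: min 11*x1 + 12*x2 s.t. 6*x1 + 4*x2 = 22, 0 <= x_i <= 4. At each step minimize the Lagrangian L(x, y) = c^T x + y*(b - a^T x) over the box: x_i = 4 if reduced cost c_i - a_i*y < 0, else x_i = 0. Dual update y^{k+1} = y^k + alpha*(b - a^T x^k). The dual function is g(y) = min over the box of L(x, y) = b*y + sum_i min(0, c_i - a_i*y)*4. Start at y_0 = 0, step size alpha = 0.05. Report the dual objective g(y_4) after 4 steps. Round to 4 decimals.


Dual ascent for LP: min 11*x1 + 12*x2, 6*x1 + 4*x2 = 22, 0 <= x_i <= 4
Step 1: y^k = 0.0, reduced costs: (11.0, 12.0)
  x^k = (0.0, 0.0), subgradient = b - a^T x = 22.0
  y^{k+1} = 0.0 + 0.05*22.0 = 1.1
Step 2: y^k = 1.1, reduced costs: (4.4, 7.6)
  x^k = (0.0, 0.0), subgradient = b - a^T x = 22.0
  y^{k+1} = 1.1 + 0.05*22.0 = 2.2
Step 3: y^k = 2.2, reduced costs: (-2.2, 3.2)
  x^k = (4.0, 0.0), subgradient = b - a^T x = -2.0
  y^{k+1} = 2.2 + 0.05*-2.0 = 2.1
Step 4: y^k = 2.1, reduced costs: (-1.6, 3.6)
  x^k = (4.0, 0.0), subgradient = b - a^T x = -2.0
  y^{k+1} = 2.1 + 0.05*-2.0 = 2.0
Dual objective at y_4 = 2.0: reduced costs (-1.0, 4.0), box minimizer x = (4.0, 0.0)
g(y_4) = b*y + (c1 - a1*y)*x1 + (c2 - a2*y)*x2 = 22*2.0 + (-1.0)*4.0 + 4.0*0.0 = 44.0 - 4.0 + 0.0 = 40.0


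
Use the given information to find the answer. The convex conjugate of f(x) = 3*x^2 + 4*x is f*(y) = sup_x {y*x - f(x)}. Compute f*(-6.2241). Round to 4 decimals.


f*(y) = sup_x {y*x - a*x^2 - b*x} = sup_x {(y-b)*x - a*x^2}
FOC: (y - b) - 2a*x = 0 => x* = (y - b)/(2a)
x* = (-6.2241 - 4)/(2*3) = -1.704
f*(-6.2241) = (y-b)^2/(4a) = (-6.2241 - 4)^2/(4*3)
= 104.5322/12 = 8.711


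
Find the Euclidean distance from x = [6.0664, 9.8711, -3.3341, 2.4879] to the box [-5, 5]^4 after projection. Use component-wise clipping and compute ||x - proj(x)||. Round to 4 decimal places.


Project each component onto [-5, 5].
clip(6.0664) = 5.0, clip(9.8711) = 5.0, clip(-3.3341) = -3.3341, clip(2.4879) = 2.4879
Projection = [5.0, 5.0, -3.3341, 2.4879]
Squared diffs: [1.1372, 23.7276, 0.0, 0.0]
Distance = sqrt(24.8648) = 4.9865


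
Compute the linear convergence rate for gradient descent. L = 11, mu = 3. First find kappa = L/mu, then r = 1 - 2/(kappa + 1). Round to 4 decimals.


Step 1: Compute the condition number.
kappa = L/mu = 11/3 = 3.6667
Step 2: Compute the convergence rate.
r = 1 - 2/(kappa + 1) = 1 - 2*mu/(L + mu) = (L - mu)/(L + mu) = 8/14 = 0.5714


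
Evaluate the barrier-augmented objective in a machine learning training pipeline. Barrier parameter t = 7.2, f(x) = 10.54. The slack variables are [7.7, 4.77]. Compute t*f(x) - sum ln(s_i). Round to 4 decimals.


Step 1: Compute log-barrier.
ln values: [2.0412, 1.5623]
phi = -(2.0412 + 1.5623) = -3.6036
Step 2: Compute augmented objective.
t*f(x) = 7.2*10.54 = 75.888
Total = 75.888 - 3.6036 = 72.2844


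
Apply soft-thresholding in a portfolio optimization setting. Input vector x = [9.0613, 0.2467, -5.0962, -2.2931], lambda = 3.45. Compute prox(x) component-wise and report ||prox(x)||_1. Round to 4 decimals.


Soft-thresholding with lambda = 3.45:
prox(9.0613) = sign(9.0613)*max(|9.0613| - 3.45, 0) = 5.6113
prox(0.2467) = sign(0.2467)*max(|0.2467| - 3.45, 0) = 0.0
prox(-5.0962) = sign(-5.0962)*max(|-5.0962| - 3.45, 0) = -1.6462
prox(-2.2931) = sign(-2.2931)*max(|-2.2931| - 3.45, 0) = 0.0
prox(x) = [5.6113, 0.0, -1.6462, 0.0]
||prox(x)||_1 = 5.6113 + 0.0 + 1.6462 + 0.0 = 7.2575


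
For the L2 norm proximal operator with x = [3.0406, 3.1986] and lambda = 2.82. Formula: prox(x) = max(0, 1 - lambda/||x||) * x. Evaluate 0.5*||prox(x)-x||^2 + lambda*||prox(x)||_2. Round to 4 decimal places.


Step 1: Compute ||x||.
||x|| = 4.4132
Step 2: Compute scaling factor.
scale = max(0, 1 - 2.82/4.4132) = 0.361
Step 3: prox(x) = [1.0977, 1.1547]
||prox(x)|| = 1.5932
Step 4: Proximal objective.
0.5*||prox-x||^2 = 3.9762
lambda*||prox|| = 4.4928
Total = 8.469


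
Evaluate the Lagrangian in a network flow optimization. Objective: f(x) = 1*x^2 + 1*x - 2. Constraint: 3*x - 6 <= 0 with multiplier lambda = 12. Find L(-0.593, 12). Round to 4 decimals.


Step 1: Evaluate f(x).
f(-0.593) = 1*(-0.593)^2 + 1*(-0.593) - 2 = -2.2414
Step 2: Evaluate g(x).
g(-0.593) = 3*-0.593 - 6 = -7.779
Step 3: Compute Lagrangian.
L = -2.2414 + 12*-7.779 = -95.5894


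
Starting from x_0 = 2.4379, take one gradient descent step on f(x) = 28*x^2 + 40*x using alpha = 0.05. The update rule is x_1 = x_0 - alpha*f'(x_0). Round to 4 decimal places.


We compute the gradient at x_0 and apply the update.
f'(x) = 56*x + 40
f'(2.4379) = 56*2.4379 + 40 = 176.5224
x_1 = 2.4379 - 0.05*176.5224 = -6.3882


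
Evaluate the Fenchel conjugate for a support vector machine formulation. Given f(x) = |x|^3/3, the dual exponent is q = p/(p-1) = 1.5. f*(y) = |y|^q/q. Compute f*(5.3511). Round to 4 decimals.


The conjugate exponent q satisfies 1/p + 1/q = 1.
p = 3, so q = 3/(3 - 1) = 1.5
|y|^q = 5.3511^1.5 = 12.3784
f*(5.3511) = 12.3784 / 1.5 = 8.2523


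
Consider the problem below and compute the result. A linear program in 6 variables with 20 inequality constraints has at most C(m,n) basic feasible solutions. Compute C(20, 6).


Each vertex corresponds to some choice of n active constraints out of m, so the number of vertices is at most C(m, n) = m! / (n!(m-n)!).
m = 20, n = 6
Numerator: 20 * 19 * 18 * 17 * 16 * 15
Denominator: 6! = 720
C(20, 6) = 38760


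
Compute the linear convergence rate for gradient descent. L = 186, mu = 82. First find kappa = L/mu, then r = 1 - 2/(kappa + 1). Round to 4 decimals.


Step 1: Compute the condition number.
kappa = L/mu = 186/82 = 2.2683
Step 2: Compute the convergence rate.
r = 1 - 2/(kappa + 1) = 1 - 2*mu/(L + mu) = (L - mu)/(L + mu) = 104/268 = 0.3881


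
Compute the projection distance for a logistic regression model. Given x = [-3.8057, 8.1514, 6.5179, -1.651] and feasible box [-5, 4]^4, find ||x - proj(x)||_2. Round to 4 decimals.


Project each component onto [-5, 4].
clip(-3.8057) = -3.8057, clip(8.1514) = 4.0, clip(6.5179) = 4.0, clip(-1.651) = -1.651
Projection = [-3.8057, 4.0, 4.0, -1.651]
Squared diffs: [0.0, 17.2341, 6.3398, 0.0]
Distance = sqrt(23.5739) = 4.8553


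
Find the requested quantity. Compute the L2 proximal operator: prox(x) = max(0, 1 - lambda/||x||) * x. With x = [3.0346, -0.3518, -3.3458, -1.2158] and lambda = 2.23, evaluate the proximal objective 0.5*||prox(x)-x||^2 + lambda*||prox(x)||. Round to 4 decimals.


Step 1: Compute ||x||.
||x|| = 4.691
Step 2: Compute scaling factor.
scale = max(0, 1 - 2.23/4.691) = 0.5246
Step 3: prox(x) = [1.592, -0.1846, -1.7553, -0.6378]
||prox(x)|| = 2.461
Step 4: Proximal objective.
0.5*||prox-x||^2 = 2.4865
lambda*||prox|| = 5.488
Total = 7.9744


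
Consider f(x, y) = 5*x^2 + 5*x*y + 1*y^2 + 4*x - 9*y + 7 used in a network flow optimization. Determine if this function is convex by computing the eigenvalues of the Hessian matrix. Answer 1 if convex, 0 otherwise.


The Hessian of f(x,y) = 5*x^2 + 5*x*y + 1*y^2 + 4*x - 9*y + 7 is:
H = [[10, 5], [5, 2]]
Trace = 10 + 2 = 12
Determinant = 10*2 - (5)^2 = -5
Discriminant = (12)^2 - 4*-5 = 164.0
Eigenvalues: lambda_1 = -0.4031, lambda_2 = 12.4031
The function is not convex.

0


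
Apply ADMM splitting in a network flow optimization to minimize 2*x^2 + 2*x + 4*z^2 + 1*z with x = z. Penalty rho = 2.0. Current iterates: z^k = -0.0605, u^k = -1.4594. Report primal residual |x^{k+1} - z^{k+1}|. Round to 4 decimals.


ADMM iteration with rho = 2.0, z^k = -0.0605, u^k = -1.4594
Step 1: x-update.
Minimize 2*x^2 + 2*x + (2.0/2)*(x + 0.0605 - 1.4594)^2
FOC: (2*2 + 2.0)*x = -2 + 2.0*(-0.0605 + 1.4594)
x^{k+1} = 0.133
Step 2: z-update.
Minimize 4*z^2 + 1*z + (2.0/2)*(0.133 - z - 1.4594)^2
FOC: (2*4 + 2.0)*z = -1 + 2.0*(0.133 - 1.4594)
z^{k+1} = -0.3653
Step 3: u-update.
u^{k+1} = -1.4594 + 0.133 + 0.3653 = -0.9611
Step 4: Primal residual = |0.133 + 0.3653| = 0.4983


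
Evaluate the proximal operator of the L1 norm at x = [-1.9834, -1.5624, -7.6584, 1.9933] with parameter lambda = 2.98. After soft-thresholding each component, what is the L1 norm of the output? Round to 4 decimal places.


Soft-thresholding with lambda = 2.98:
prox(-1.9834) = sign(-1.9834)*max(|-1.9834| - 2.98, 0) = 0.0
prox(-1.5624) = sign(-1.5624)*max(|-1.5624| - 2.98, 0) = 0.0
prox(-7.6584) = sign(-7.6584)*max(|-7.6584| - 2.98, 0) = -4.6784
prox(1.9933) = sign(1.9933)*max(|1.9933| - 2.98, 0) = 0.0
prox(x) = [0.0, 0.0, -4.6784, 0.0]
||prox(x)||_1 = 0.0 + 0.0 + 4.6784 + 0.0 = 4.6784


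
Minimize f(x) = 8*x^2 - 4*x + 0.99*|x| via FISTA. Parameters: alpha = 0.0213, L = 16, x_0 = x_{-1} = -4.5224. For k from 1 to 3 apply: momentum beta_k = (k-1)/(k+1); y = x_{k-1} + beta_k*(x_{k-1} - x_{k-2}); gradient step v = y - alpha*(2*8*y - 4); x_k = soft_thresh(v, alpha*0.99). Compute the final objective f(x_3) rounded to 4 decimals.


FISTA on f(x) = 8*x^2 - 4*x + 0.99*|x|
L = 16, alpha = 0.0213
Iteration 1: beta = 0.0, y = -4.5224 + 0.0*(-4.5224 + 4.5224) = -4.5224
  grad(y) = -76.3584, v = y - alpha*grad = -2.896
  prox(v) = soft_thresh(-2.896, 0.0211) = -2.8749
Iteration 2: beta = 0.3333, y = -2.8749 + 0.3333*(-2.8749 + 4.5224) = -2.3257
  grad(y) = -41.2113, v = y - alpha*grad = -1.4479
  prox(v) = soft_thresh(-1.4479, 0.0211) = -1.4268
Iteration 3: beta = 0.5, y = -1.4268 + 0.5*(-1.4268 + 2.8749) = -0.7028
  grad(y) = -15.2446, v = y - alpha*grad = -0.3781
  prox(v) = soft_thresh(-0.3781, 0.0211) = -0.357
f(x_3) = 8*(-0.357)^2 - 4*(-0.357) + 0.99*|-0.357| = 2.8009


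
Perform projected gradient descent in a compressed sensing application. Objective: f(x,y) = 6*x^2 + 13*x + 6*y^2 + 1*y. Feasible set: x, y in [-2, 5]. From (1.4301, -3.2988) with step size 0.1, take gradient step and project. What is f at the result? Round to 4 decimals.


Step 1: Compute gradient at (1.4301, -3.2988).
grad_x = 2*6*1.4301 + 13 = 30.1612
grad_y = 2*6*-3.2988 + 1 = -38.5856
Step 2: Gradient step.
x_raw = 1.4301 - 0.1*30.1612 = -1.586
y_raw = -3.2988 - 0.1*-38.5856 = 0.5598
Step 3: Project onto [-2, 5].
x_proj = clip(-1.586) = -1.586
y_proj = clip(0.5598) = 0.5598
Step 4: Evaluate f.
f(-1.586, 0.5598) = -3.0858


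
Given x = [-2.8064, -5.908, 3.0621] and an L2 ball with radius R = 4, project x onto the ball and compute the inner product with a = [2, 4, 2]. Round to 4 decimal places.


Step 1: Compute ||x|| (intermediates to 6 decimals).
||x|| = sqrt((-2.8064)^2 + (-5.908)^2 + 3.0621^2) = 7.221967
Step 2: Project.
Since ||x|| > R, scale = R/||x|| = 4/7.221967 = 0.553866, proj(x) = scale * x
proj(x) = [-1.55437, -3.27224, 1.695993]
Step 3: Dot product.
a^T * proj(x) = 2*(-1.55437) + 4*(-3.27224) + 2*1.695993 = -12.8057


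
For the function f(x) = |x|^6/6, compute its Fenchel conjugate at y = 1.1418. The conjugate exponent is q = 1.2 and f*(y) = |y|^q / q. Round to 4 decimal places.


The conjugate exponent q satisfies 1/p + 1/q = 1.
p = 6, so q = 6/(6 - 1) = 1.2
|y|^q = 1.1418^1.2 = 1.1725
f*(1.1418) = 1.1725 / 1.2 = 0.9771


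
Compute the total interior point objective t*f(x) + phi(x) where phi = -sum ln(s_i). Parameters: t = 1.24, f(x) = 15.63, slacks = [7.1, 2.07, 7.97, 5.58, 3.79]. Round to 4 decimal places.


Step 1: Compute log-barrier.
ln values: [1.9601, 0.7275, 2.0757, 1.7192, 1.3324]
phi = -(1.9601 + 0.7275 + 2.0757 + 1.7192 + 1.3324) = -7.8149
Step 2: Compute augmented objective.
t*f(x) = 1.24*15.63 = 19.3812
Total = 19.3812 - 7.8149 = 11.5663


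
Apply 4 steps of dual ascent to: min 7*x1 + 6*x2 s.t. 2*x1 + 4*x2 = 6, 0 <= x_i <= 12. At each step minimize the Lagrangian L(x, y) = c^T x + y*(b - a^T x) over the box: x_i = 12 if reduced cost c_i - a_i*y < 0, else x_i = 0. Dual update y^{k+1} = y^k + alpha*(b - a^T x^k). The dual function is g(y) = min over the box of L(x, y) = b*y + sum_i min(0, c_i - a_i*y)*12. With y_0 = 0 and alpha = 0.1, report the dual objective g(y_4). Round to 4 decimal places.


Dual ascent for LP: min 7*x1 + 6*x2, 2*x1 + 4*x2 = 6, 0 <= x_i <= 12
Step 1: y^k = 0.0, reduced costs: (7.0, 6.0)
  x^k = (0.0, 0.0), subgradient = b - a^T x = 6.0
  y^{k+1} = 0.0 + 0.1*6.0 = 0.6
Step 2: y^k = 0.6, reduced costs: (5.8, 3.6)
  x^k = (0.0, 0.0), subgradient = b - a^T x = 6.0
  y^{k+1} = 0.6 + 0.1*6.0 = 1.2
Step 3: y^k = 1.2, reduced costs: (4.6, 1.2)
  x^k = (0.0, 0.0), subgradient = b - a^T x = 6.0
  y^{k+1} = 1.2 + 0.1*6.0 = 1.8
Step 4: y^k = 1.8, reduced costs: (3.4, -1.2)
  x^k = (0.0, 12.0), subgradient = b - a^T x = -42.0
  y^{k+1} = 1.8 + 0.1*-42.0 = -2.4
Dual objective at y_4 = -2.4: reduced costs (11.8, 15.6), box minimizer x = (0.0, 0.0)
g(y_4) = b*y + (c1 - a1*y)*x1 + (c2 - a2*y)*x2 = 6*(-2.4) + 11.8*0.0 + 15.6*0.0 = -14.4 + 0.0 + 0.0 = -14.4


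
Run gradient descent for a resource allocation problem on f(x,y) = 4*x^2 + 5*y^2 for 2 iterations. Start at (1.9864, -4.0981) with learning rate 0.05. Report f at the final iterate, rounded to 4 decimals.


Gradient descent on f(x,y) = 4*x^2 + 5*y^2.
Starting point: (1.9864, -4.0981), alpha = 0.05
Step 1: grad_x = 2*4*1.9864 = 15.8912, grad_y = 2*5*-4.0981 = -40.981
  x_1 = 1.9864 - 0.05*15.8912 = 1.1918
  y_1 = -4.0981 - 0.05*-40.981 = -2.0491
Step 2: grad_x = 2*4*1.1918 = 9.5347, grad_y = 2*5*-2.0491 = -20.4905
  x_2 = 1.1918 - 0.05*9.5347 = 0.7151
  y_2 = -2.0491 - 0.05*-20.4905 = -1.0245
f(0.7151, -1.0245) = 4*0.7151^2 + 5*(-1.0245)^2 = 7.2938
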